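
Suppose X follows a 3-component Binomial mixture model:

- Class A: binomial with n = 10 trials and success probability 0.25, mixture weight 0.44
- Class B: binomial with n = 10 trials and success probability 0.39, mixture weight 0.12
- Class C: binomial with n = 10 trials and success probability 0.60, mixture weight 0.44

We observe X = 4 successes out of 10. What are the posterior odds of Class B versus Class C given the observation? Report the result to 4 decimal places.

0.6124

Since P(k|x) ∝ π_k f_k(x), the posterior odds are π_i f_i(x) / (π_j f_j(x)).
Component likelihoods at x = 4 successes out of 10:
  L_A = C(10,4)·0.25^4·0.75^6 = 210·0.00390625·0.177979 = 0.145998
  L_B = C(10,4)·0.39^4·0.61^6 = 210·0.0231344·0.0515204 = 0.250298
  L_C = C(10,4)·0.60^4·0.40^6 = 210·0.1296·0.004096 = 0.111477
0.0300357 / 0.0490498 ≈ 0.6124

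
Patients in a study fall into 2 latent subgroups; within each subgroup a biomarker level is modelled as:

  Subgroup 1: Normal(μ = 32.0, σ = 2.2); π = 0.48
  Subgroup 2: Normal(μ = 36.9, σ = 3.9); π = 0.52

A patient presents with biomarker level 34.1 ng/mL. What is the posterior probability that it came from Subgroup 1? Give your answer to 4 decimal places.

By Bayes' theorem, P(k | x) = w_k f_k(x) / Σ_j w_j f_j(x).
Component likelihoods at x = 34.1 ng/mL:
  L_1 = (1/(2.2·√(2π)))·exp(−(34.1−32.0)²/(2·2.2²)) = 0.181337·exp(-0.45558) = 0.114983
  L_2 = (1/(3.9·√(2π)))·exp(−(34.1−36.9)²/(2·3.9²)) = 0.102293·exp(-0.25773) = 0.0790527
Weight by the priors:
  w_1·L_1 = 0.48 × 0.114983 = 0.0551917
  w_2·L_2 = 0.52 × 0.0790527 = 0.0411074
Evidence: 0.0551917 + 0.0411074 = 0.0962991
So the posterior for Subgroup 1 is 0.0551917 / 0.0962991 ≈ 0.5731.

0.5731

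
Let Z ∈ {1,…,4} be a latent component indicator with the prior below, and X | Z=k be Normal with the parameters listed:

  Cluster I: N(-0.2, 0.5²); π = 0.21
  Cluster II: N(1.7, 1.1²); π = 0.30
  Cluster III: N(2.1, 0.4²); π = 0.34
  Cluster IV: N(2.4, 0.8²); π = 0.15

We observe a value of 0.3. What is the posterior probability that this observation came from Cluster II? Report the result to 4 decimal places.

The responsibility of component k is π_k f_k(x) divided by Σ_j π_j f_j(x).
Component likelihoods at x = 0.3:
  p_I = (1/(0.5·√(2π)))·exp(−(0.3−-0.2)²/(2·0.5²)) = 0.797885·exp(-0.50000) = 0.483941
  p_II = (1/(1.1·√(2π)))·exp(−(0.3−1.7)²/(2·1.1²)) = 0.362675·exp(-0.80992) = 0.161352
  p_III = (1/(0.4·√(2π)))·exp(−(0.3−2.1)²/(2·0.4²)) = 0.997356·exp(-10.12500) = 3.99594e-05
  p_IV = (1/(0.8·√(2π)))·exp(−(0.3−2.4)²/(2·0.8²)) = 0.498678·exp(-3.44531) = 0.0159052
Multiply by the mixture weights:
  π_I·p_I = 0.21 × 0.483941 = 0.101628
  π_II·p_II = 0.30 × 0.161352 = 0.0484056
  π_III·p_III = 0.34 × 3.99594e-05 = 1.35862e-05
  π_IV·p_IV = 0.15 × 0.0159052 = 0.00238578
Evidence: 0.101628 + 0.0484056 + 1.35862e-05 + 0.00238578 = 0.152433
So the posterior for Cluster II is 0.0484056 / 0.152433 ≈ 0.3176.

0.3176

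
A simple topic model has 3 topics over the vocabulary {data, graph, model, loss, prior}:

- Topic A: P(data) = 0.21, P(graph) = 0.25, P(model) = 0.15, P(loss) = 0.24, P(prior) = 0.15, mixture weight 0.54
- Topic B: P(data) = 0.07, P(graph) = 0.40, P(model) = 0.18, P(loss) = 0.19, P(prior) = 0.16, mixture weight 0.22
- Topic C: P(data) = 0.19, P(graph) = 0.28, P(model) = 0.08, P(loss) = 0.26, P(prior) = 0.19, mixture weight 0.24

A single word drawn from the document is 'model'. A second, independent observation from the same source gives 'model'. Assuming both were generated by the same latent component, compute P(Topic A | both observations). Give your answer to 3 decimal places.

0.584

Apply Bayes' rule: the posterior for each component is proportional to its prior times its likelihood at x.
Since both observations come from the same component, the likelihood for component k is f_k(x₁)·f_k(x₂).
  L_A = [0.15] × [0.15] = 0.0225
  L_B = [0.18] × [0.18] = 0.0324
  L_C = [0.08] × [0.08] = 0.0064
Multiply by the mixture weights:
  P(Z=A)·L_A = 0.54 × 0.0225 = 0.01215
  P(Z=B)·L_B = 0.22 × 0.0324 = 0.007128
  P(Z=C)·L_C = 0.24 × 0.0064 = 0.001536
Normaliser: 0.01215 + 0.007128 + 0.001536 = 0.020814
Responsibility of Topic A: 0.01215 / 0.020814 ≈ 0.584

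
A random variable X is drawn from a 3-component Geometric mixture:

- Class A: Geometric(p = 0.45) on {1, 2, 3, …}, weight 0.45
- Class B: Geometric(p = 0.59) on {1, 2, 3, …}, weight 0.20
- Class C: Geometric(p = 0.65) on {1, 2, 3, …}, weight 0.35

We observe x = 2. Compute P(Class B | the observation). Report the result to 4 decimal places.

0.2021

P(component k | x) = P(Z=k)·f_k(x) / marginal(x), where marginal(x) = Σ_j P(Z=j)·f_j(x).
Evaluate each component's likelihood at the observed value:
  L_A = 0.2475
  L_B = 0.2419
  L_C = 0.2275
Multiply by the mixture weights:
  P(Z=A)·L_A = 0.45 × 0.2475 = 0.111375
  P(Z=B)·L_B = 0.20 × 0.2419 = 0.04838
  P(Z=C)·L_C = 0.35 × 0.2275 = 0.079625
Sum: 0.111375 + 0.04838 + 0.079625 = 0.23938
Responsibility of Class B: 0.04838 / 0.23938 ≈ 0.2021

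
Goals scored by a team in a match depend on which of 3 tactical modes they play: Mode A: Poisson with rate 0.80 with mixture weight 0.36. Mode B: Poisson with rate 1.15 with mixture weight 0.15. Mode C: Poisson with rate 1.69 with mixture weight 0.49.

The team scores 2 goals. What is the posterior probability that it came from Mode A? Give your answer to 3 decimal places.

P(component k | x) = π_k·f_k(x) / marginal(x), where marginal(x) = Σ_j π_j·f_j(x).
Evaluate each component's likelihood at the observed value:
  p_A = e^(−0.80)·0.80^2/2! = 0.143785
  p_B = e^(−1.15)·1.15^2/2! = 0.209376
  p_C = e^(−1.69)·1.69^2/2! = 0.263503
Multiply by the mixture weights:
  π_A·p_A = 0.36 × 0.143785 = 0.0517627
  π_B·p_B = 0.15 × 0.209376 = 0.0314064
  π_C·p_C = 0.49 × 0.263503 = 0.129117
Evidence: 0.0517627 + 0.0314064 + 0.129117 = 0.212286
So the posterior for Mode A is 0.0517627 / 0.212286 ≈ 0.244.

0.244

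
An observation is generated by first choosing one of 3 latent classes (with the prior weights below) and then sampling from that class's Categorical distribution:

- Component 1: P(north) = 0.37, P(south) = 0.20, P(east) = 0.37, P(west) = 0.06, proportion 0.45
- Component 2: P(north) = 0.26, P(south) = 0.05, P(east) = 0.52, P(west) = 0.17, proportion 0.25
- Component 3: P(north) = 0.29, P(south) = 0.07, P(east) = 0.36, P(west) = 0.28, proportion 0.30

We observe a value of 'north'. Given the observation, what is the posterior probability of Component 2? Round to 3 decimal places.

0.204

By Bayes' theorem, P(k | x) = π_k f_k(x) / Σ_j π_j f_j(x).
Component likelihoods at x = 'north':
  f_1 = P(north | comp) = 0.37
  f_2 = P(north | comp) = 0.26
  f_3 = P(north | comp) = 0.29
Multiply by the mixture weights:
  π_1·f_1 = 0.45 × 0.37 = 0.1665
  π_2·f_2 = 0.25 × 0.26 = 0.065
  π_3·f_3 = 0.30 × 0.29 = 0.087
Evidence: 0.1665 + 0.065 + 0.087 = 0.3185
P(Component 2 | the observation) ≈ 0.204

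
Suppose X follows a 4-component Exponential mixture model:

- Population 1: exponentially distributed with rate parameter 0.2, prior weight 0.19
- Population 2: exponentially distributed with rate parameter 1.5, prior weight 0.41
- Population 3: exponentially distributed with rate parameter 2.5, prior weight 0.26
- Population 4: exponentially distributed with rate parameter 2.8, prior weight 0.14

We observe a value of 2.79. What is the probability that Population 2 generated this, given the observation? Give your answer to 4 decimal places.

P(component k | x) = π_k·f_k(x) / marginal(x), where marginal(x) = Σ_j π_j·f_j(x).
Component likelihoods at x = 2.79:
  p_1 = 0.2·e^(−0.2·2.79) = 0.2·e^(−0.5580) = 0.114471
  p_2 = 1.5·e^(−1.5·2.79) = 1.5·e^(−4.1850) = 0.0228333
  p_3 = 2.5·e^(−2.5·2.79) = 2.5·e^(−6.9750) = 0.00233742
  p_4 = 2.8·e^(−2.8·2.79) = 2.8·e^(−7.8120) = 0.00113357
Prior × likelihood for each component:
  π_1·p_1 = 0.19 × 0.114471 = 0.0217494
  π_2·p_2 = 0.41 × 0.0228333 = 0.00936166
  π_3·p_3 = 0.26 × 0.00233742 = 0.000607728
  π_4·p_4 = 0.14 × 0.00113357 = 0.0001587
Evidence: 0.0217494 + 0.00936166 + 0.000607728 + 0.0001587 = 0.0318775
So the posterior for Population 2 is 0.00936166 / 0.0318775 ≈ 0.2937.

0.2937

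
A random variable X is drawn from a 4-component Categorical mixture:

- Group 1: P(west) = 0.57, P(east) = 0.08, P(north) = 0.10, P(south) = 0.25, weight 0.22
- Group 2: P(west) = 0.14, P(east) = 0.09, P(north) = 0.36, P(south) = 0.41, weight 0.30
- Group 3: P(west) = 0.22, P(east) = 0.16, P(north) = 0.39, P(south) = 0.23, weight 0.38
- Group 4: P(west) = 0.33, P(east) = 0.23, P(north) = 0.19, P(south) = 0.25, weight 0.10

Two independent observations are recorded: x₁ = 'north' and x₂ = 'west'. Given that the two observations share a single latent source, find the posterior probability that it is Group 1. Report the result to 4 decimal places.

0.1885

Posterior ∝ prior × likelihood, so P(k | x) ∝ w_k f_k(x); normalise over all components.
Since both observations come from the same component, the likelihood for component k is f_k(x₁)·f_k(x₂).
  f_1 = [0.1] × [0.57] = 0.057
  f_2 = [0.36] × [0.14] = 0.0504
  f_3 = [0.39] × [0.22] = 0.0858
  f_4 = [0.19] × [0.33] = 0.0627
Multiply by the mixture weights:
  w_1·f_1 = 0.22 × 0.057 = 0.01254
  w_2·f_2 = 0.30 × 0.0504 = 0.01512
  w_3·f_3 = 0.38 × 0.0858 = 0.032604
  w_4·f_4 = 0.10 × 0.0627 = 0.00627
Denominator: 0.01254 + 0.01512 + 0.032604 + 0.00627 = 0.066534
P(Group 1 | x) = 0.01254 / 0.066534 ≈ 0.1885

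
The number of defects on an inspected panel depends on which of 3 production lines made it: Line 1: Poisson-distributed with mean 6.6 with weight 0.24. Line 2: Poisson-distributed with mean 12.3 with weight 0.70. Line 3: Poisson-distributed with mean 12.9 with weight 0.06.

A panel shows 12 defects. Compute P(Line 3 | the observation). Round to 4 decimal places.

Posterior ∝ prior × likelihood, so P(k | x) ∝ w_k f_k(x); normalise over all components.
Poisson probabilities:
  p_1 = e^(−6.6)·6.6^12/12! = 0.019402
  p_2 = e^(−12.3)·12.3^12/12! = 0.113947
  p_3 = e^(−12.9)·12.9^12/12! = 0.110749
Unnormalised posteriors:
  w_1·p_1 = 0.24 × 0.019402 = 0.00465648
  w_2·p_2 = 0.70 × 0.113947 = 0.0797628
  w_3·p_3 = 0.06 × 0.110749 = 0.00664495
Evidence: 0.00465648 + 0.0797628 + 0.00664495 = 0.0910642
Responsibility of Line 3: 0.00664495 / 0.0910642 ≈ 0.0730

0.0730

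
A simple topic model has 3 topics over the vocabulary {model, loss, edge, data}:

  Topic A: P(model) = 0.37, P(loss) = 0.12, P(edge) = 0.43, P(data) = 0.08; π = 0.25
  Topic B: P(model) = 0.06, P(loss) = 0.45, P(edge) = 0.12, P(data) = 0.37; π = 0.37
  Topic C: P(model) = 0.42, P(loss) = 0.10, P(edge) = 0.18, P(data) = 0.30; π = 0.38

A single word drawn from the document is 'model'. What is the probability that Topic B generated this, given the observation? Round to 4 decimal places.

0.0809

P(component k | x) = π_k·f_k(x) / marginal(x), where marginal(x) = Σ_j π_j·f_j(x).
Component likelihoods at x = 'model':
  L_A = P(model | comp) = 0.37
  L_B = P(model | comp) = 0.06
  L_C = P(model | comp) = 0.42
Prior × likelihood for each component:
  π_A·L_A = 0.25 × 0.37 = 0.0925
  π_B·L_B = 0.37 × 0.06 = 0.0222
  π_C·L_C = 0.38 × 0.42 = 0.1596
Evidence: 0.0925 + 0.0222 + 0.1596 = 0.2743
P(Topic B | data) ≈ 0.0809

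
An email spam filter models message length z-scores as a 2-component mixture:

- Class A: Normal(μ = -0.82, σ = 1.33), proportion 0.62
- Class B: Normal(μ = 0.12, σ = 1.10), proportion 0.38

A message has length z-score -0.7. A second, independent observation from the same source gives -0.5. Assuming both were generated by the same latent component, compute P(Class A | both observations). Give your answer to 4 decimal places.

The responsibility of component k is π_k f_k(x) divided by Σ_j π_j f_j(x).
Since both observations come from the same component, the likelihood for component k is f_k(x₁)·f_k(x₂).
  p_A = [0.298738] × [0.291399] = 0.087052
  p_B = [0.274693] × [0.309409] = 0.0849926
Multiply by the mixture weights:
  π_A·p_A = 0.62 × 0.087052 = 0.0539722
  π_B·p_B = 0.38 × 0.0849926 = 0.0322972
Normaliser: 0.0539722 + 0.0322972 = 0.0862694
P(Class A | x₁,x₂) ≈ 0.6256

0.6256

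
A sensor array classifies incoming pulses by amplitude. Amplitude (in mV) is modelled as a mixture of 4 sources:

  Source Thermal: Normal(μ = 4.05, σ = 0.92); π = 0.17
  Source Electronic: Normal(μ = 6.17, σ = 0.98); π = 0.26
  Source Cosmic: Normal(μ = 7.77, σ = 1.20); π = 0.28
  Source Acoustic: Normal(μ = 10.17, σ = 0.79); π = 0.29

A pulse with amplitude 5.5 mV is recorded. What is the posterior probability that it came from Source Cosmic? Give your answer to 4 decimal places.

By Bayes' theorem, P(k | x) = π_k f_k(x) / Σ_j π_j f_j(x).
Normal densities:
  f_Thermal = 0.125233
  f_Electronic = 0.322246
  f_Cosmic = 0.0555506
  f_Acoustic = 1.30367e-08
Prior × likelihood for each component:
  π_Thermal·f_Thermal = 0.17 × 0.125233 = 0.0212896
  π_Electronic·f_Electronic = 0.26 × 0.322246 = 0.0837839
  π_Cosmic·f_Cosmic = 0.28 × 0.0555506 = 0.0155542
  π_Acoustic·f_Acoustic = 0.29 × 1.30367e-08 = 3.78065e-09
Denominator: 0.0212896 + 0.0837839 + 0.0155542 + 3.78065e-09 = 0.120628
P(Source Cosmic | data) ≈ 0.1289

0.1289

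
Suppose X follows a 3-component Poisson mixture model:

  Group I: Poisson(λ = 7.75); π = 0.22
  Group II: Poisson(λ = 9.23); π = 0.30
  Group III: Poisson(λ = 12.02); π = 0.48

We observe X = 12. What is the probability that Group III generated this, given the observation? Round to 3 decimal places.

0.626

The responsibility of component k is π_k f_k(x) divided by Σ_j π_j f_j(x).
Component likelihoods at x = 12:
  p_I = 0.0422183
  p_II = 0.078261
  p_III = 0.114366
Unnormalised posteriors:
  π_I·p_I = 0.22 × 0.0422183 = 0.00928804
  π_II·p_II = 0.30 × 0.078261 = 0.0234783
  π_III·p_III = 0.48 × 0.114366 = 0.0548957
Normaliser: 0.00928804 + 0.0234783 + 0.0548957 = 0.087662
So the posterior for Group III is 0.0548957 / 0.087662 ≈ 0.626.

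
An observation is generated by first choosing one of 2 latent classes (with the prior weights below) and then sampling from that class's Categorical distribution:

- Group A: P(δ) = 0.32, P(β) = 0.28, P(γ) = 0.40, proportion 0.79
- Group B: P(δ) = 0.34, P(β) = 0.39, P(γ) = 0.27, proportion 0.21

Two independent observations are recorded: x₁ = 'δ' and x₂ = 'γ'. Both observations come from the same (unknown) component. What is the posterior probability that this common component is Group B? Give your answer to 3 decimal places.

By Bayes' theorem, P(k | x) = P(Z=k) f_k(x) / Σ_j P(Z=j) f_j(x).
Since both observations come from the same component, the likelihood for component k is f_k(x₁)·f_k(x₂).
  f_A = [0.32] × [0.4] = 0.128
  f_B = [0.34] × [0.27] = 0.0918
Multiply by the mixture weights:
  P(Z=A)·f_A = 0.79 × 0.128 = 0.10112
  P(Z=B)·f_B = 0.21 × 0.0918 = 0.019278
Marginal: 0.10112 + 0.019278 = 0.120398
P(Group B | data) = 0.019278 / 0.120398 ≈ 0.160

0.160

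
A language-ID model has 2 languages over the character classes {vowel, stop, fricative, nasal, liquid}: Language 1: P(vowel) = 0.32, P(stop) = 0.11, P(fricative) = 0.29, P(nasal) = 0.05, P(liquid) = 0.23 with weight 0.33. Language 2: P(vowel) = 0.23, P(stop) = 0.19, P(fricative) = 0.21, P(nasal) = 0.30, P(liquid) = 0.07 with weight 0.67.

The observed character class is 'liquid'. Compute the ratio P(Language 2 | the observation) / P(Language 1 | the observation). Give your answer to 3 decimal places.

The posterior odds equal the prior odds times the likelihood ratio: (P(Z=i)/P(Z=j))·(f_i(x)/f_j(x)).
Categorical probabilities:
  f_1 = 0.23
  f_2 = 0.07
Posterior odds = (P(Z=2)·f_2) / (P(Z=1)·f_1) = (0.67·0.07) / (0.33·0.23) = 0.0469 / 0.0759 ≈ 0.618

0.618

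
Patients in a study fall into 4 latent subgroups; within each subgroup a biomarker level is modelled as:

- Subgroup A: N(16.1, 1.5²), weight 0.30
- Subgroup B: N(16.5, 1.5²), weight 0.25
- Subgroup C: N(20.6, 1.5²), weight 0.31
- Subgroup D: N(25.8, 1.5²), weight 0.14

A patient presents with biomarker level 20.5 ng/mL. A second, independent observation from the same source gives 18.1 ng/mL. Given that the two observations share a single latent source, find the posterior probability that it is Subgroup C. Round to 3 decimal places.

P(component k | x) = w_k·f_k(x) / marginal(x), where marginal(x) = Σ_j w_j·f_j(x).
Since both observations come from the same component, the likelihood for component k is f_k(x₁)·f_k(x₂).
  L_A = [0.0036007] × [0.10934] = 0.000393701
  L_B = [0.00759732] × [0.150575] = 0.00114397
  L_C = [0.265371] × [0.0663181] = 0.0175989
  L_D = [0.000517435] × [5.04368e-07] = 2.60978e-10
Prior × likelihood for each component:
  w_A·L_A = 0.30 × 0.000393701 = 0.00011811
  w_B·L_B = 0.25 × 0.00114397 = 0.000285992
  w_C·L_C = 0.31 × 0.0175989 = 0.00545566
  w_D·L_D = 0.14 × 2.60978e-10 = 3.65369e-11
Evidence: 0.00011811 + 0.000285992 + 0.00545566 + 3.65369e-11 = 0.00585976
So the posterior for Subgroup C is 0.00545566 / 0.00585976 ≈ 0.931.

0.931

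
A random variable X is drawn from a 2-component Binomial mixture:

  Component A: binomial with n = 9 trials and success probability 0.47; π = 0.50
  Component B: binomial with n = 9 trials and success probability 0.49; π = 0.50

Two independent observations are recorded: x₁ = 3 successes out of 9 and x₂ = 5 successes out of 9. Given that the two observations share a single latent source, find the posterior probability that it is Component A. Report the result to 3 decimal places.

0.513

Posterior ∝ prior × likelihood, so P(k | x) ∝ π_k f_k(x); normalise over all components.
Since both observations come from the same component, the likelihood for component k is f_k(x₁)·f_k(x₂).
  L_A = [C(9,3)·0.47^3·0.53^6 = 84·0.103823·0.0221644 = 0.193298] × [0.228015] = 0.0440749
  L_B = [C(9,3)·0.49^3·0.51^6 = 84·0.117649·0.0175963 = 0.173896] × [0.240786] = 0.0418717
Prior × likelihood for each component:
  π_A·L_A = 0.50 × 0.0440749 = 0.0220375
  π_B·L_B = 0.50 × 0.0418717 = 0.0209358
Sum: 0.0220375 + 0.0209358 = 0.0429733
So the posterior for Component A is 0.0220375 / 0.0429733 ≈ 0.513.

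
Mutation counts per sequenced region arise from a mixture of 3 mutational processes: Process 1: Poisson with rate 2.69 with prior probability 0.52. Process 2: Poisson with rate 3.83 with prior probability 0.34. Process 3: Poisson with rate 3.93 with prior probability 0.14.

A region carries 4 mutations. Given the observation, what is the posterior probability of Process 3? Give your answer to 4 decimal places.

P(component k | x) = P(Z=k)·f_k(x) / marginal(x), where marginal(x) = Σ_j P(Z=j)·f_j(x).
Evaluate each component's likelihood at the observed value:
  p_1 = e^(−2.69)·2.69^4/4! = 0.148097
  p_2 = e^(−3.83)·3.83^4/4! = 0.194642
  p_3 = e^(−3.93)·3.93^4/4! = 0.195246
Prior × likelihood for each component:
  P(Z=1)·p_1 = 0.52 × 0.148097 = 0.0770103
  P(Z=2)·p_2 = 0.34 × 0.194642 = 0.0661782
  P(Z=3)·p_3 = 0.14 × 0.195246 = 0.0273344
Denominator: 0.0770103 + 0.0661782 + 0.0273344 = 0.170523
P(Process 3 | the observation) = 0.0273344 / 0.170523 ≈ 0.1603

0.1603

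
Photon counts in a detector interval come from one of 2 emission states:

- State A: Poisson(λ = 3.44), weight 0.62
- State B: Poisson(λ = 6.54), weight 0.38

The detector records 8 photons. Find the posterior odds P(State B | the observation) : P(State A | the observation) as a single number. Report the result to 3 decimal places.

4.712

Since P(k|x) ∝ π_k f_k(x), the posterior odds are π_i f_i(x) / (π_j f_j(x)).
Component likelihoods at x = 8 photons:
  L_A = e^(−3.44)·3.44^8/8! = 0.0155946
  L_B = e^(−6.54)·6.54^8/8! = 0.119899
0.0455616 / 0.00966865 ≈ 4.712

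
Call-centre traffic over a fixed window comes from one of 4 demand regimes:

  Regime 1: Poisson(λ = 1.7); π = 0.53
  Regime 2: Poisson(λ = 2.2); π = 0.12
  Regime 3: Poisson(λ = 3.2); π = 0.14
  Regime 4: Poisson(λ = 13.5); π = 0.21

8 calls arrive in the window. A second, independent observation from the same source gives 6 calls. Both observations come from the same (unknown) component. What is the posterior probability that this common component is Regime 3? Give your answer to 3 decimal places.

Posterior ∝ prior × likelihood, so P(k | x) ∝ π_k f_k(x); normalise over all components.
Since both observations come from the same component, the likelihood for component k is f_k(x₁)·f_k(x₂).
  f_1 = [e^(−1.7)·1.7^8/8! = 0.000316061] × [0.00612436] = 1.93567e-06
  f_2 = [e^(−2.2)·2.2^8/8! = 0.00150804] × [0.0174484] = 2.63129e-05
  f_3 = [e^(−3.2)·3.2^8/8! = 0.0111157] × [0.060789] = 0.000675713
  f_4 = [e^(−13.5)·13.5^8/8! = 0.0375123] × [0.0115264] = 0.000432383
Weight by the priors:
  π_1·f_1 = 0.53 × 1.93567e-06 = 1.0259e-06
  π_2·f_2 = 0.12 × 2.63129e-05 = 3.15755e-06
  π_3·f_3 = 0.14 × 0.000675713 = 9.45998e-05
  π_4·f_4 = 0.21 × 0.000432383 = 9.08005e-05
Sum: 1.0259e-06 + 3.15755e-06 + 9.45998e-05 + 9.08005e-05 = 0.000189584
P(Regime 3 | x₁,x₂) ≈ 0.499

0.499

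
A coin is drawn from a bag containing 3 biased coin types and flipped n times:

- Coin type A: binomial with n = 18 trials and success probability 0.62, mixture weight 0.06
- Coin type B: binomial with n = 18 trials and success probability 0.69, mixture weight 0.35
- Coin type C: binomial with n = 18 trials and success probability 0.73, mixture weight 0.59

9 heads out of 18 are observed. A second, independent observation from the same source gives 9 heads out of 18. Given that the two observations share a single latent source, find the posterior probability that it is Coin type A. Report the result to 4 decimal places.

0.4131

By Bayes' theorem, P(k | x) = π_k f_k(x) / Σ_j π_j f_j(x).
Since both observations come from the same component, the likelihood for component k is f_k(x₁)·f_k(x₂).
  p_A = [C(18,9)·0.62^9·0.38^9 = 48620·0.0135371·0.000165216 = 0.108741] × [0.108741] = 0.0118246
  p_B = [C(18,9)·0.69^9·0.31^9 = 48620·0.0354521·2.64396e-05 = 0.0455735] × [0.0455735] = 0.00207694
  p_C = [C(18,9)·0.73^9·0.27^9 = 48620·0.0588716·7.6256e-06 = 0.021827] × [0.021827] = 0.000476419
Prior × likelihood for each component:
  π_A·p_A = 0.06 × 0.0118246 = 0.000709474
  π_B·p_B = 0.35 × 0.00207694 = 0.000726929
  π_C·p_C = 0.59 × 0.000476419 = 0.000281087
Normaliser: 0.000709474 + 0.000726929 + 0.000281087 = 0.00171749
Responsibility of Coin type A: 0.000709474 / 0.00171749 ≈ 0.4131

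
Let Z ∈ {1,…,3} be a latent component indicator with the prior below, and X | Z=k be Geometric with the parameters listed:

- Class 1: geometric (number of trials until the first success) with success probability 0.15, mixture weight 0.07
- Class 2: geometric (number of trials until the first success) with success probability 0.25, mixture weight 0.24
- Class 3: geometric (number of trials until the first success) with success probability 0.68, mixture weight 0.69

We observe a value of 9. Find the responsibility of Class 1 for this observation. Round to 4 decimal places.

By Bayes' theorem, P(k | x) = π_k f_k(x) / Σ_j π_j f_j(x).
Evaluate each component's likelihood at the observed value:
  L_1 = 0.15·(1−0.15)^8 = 0.15·0.272491 = 0.0408736
  L_2 = 0.25·(1−0.25)^8 = 0.25·0.100113 = 0.0250282
  L_3 = 0.68·(1−0.68)^8 = 0.68·0.000109951 = 7.47668e-05
Prior × likelihood for each component:
  π_1·L_1 = 0.07 × 0.0408736 = 0.00286115
  π_2·L_2 = 0.24 × 0.0250282 = 0.00600677
  π_3·L_3 = 0.69 × 7.47668e-05 = 5.15891e-05
Marginal: 0.00286115 + 0.00600677 + 5.15891e-05 = 0.00891951
So the posterior for Class 1 is 0.00286115 / 0.00891951 ≈ 0.3208.

0.3208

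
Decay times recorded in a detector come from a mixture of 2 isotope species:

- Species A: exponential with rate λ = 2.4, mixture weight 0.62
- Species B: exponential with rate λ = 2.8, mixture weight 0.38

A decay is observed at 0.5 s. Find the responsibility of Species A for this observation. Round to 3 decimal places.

P(component k | x) = π_k·f_k(x) / marginal(x), where marginal(x) = Σ_j π_j·f_j(x).
Evaluate each component's likelihood at the observed value:
  p_A = 0.722866
  p_B = 0.690471
Prior × likelihood for each component:
  π_A·p_A = 0.62 × 0.722866 = 0.448177
  π_B·p_B = 0.38 × 0.690471 = 0.262379
Marginal: 0.448177 + 0.262379 = 0.710556
P(Species A | 0.5 s) ≈ 0.631

0.631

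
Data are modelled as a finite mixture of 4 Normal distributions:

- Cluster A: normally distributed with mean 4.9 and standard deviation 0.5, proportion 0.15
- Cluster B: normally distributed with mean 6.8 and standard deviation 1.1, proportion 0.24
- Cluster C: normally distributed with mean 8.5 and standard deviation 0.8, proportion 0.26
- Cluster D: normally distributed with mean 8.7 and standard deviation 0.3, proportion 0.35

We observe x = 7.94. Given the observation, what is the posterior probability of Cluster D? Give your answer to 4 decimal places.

0.1099

Apply Bayes' rule: the posterior for each component is proportional to its prior times its likelihood at x.
Evaluate each component's likelihood at the observed value:
  f_A = (1/(0.5·√(2π)))·exp(−(7.94−4.9)²/(2·0.5²)) = 0.797885·exp(-18.48320) = 7.49529e-09
  f_B = (1/(1.1·√(2π)))·exp(−(7.94−6.8)²/(2·1.1²)) = 0.362675·exp(-0.53702) = 0.211978
  f_C = (1/(0.8·√(2π)))·exp(−(7.94−8.5)²/(2·0.8²)) = 0.498678·exp(-0.24500) = 0.390317
  f_D = (1/(0.3·√(2π)))·exp(−(7.94−8.7)²/(2·0.3²)) = 1.329808·exp(-3.20889) = 0.0537262
Unnormalised posteriors:
  P(Z=A)·f_A = 0.15 × 7.49529e-09 = 1.12429e-09
  P(Z=B)·f_B = 0.24 × 0.211978 = 0.0508747
  P(Z=C)·f_C = 0.26 × 0.390317 = 0.101483
  P(Z=D)·f_D = 0.35 × 0.0537262 = 0.0188042
Evidence: 1.12429e-09 + 0.0508747 + 0.101483 + 0.0188042 = 0.171161
Responsibility of Cluster D: 0.0188042 / 0.171161 ≈ 0.1099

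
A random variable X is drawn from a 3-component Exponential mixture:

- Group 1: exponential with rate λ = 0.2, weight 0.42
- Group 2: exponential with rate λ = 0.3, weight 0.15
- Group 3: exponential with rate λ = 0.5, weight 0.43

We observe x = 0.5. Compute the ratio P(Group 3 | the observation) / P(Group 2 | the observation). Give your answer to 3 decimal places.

Only the two components matter; the odds are (π_i f_i(x)) / (π_j f_j(x)).
Component likelihoods at x = 0.5:
  L_1 = 0.2·e^(−0.2·0.5) = 0.2·e^(−0.1000) = 0.180967
  L_2 = 0.3·e^(−0.3·0.5) = 0.3·e^(−0.1500) = 0.258212
  L_3 = 0.5·e^(−0.5·0.5) = 0.5·e^(−0.2500) = 0.3894
Odds = (0.43/0.15) × (0.3894/0.258212) = 2.86667 × 1.50806 ≈ 4.323

4.323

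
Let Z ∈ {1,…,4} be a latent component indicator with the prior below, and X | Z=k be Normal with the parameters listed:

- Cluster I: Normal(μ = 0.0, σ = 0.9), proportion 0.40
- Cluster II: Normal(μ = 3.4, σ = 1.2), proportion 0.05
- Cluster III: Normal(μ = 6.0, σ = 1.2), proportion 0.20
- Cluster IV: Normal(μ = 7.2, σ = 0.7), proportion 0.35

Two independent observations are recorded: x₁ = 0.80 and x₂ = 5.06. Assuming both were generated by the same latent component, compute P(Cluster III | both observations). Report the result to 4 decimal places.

The responsibility of component k is π_k f_k(x) divided by Σ_j π_j f_j(x).
Since both observations come from the same component, the likelihood for component k is f_k(x₁)·f_k(x₂).
  f_I = [(1/(0.9·√(2π)))·exp(−(0.80−0.0)²/(2·0.9²)) = 0.443269·exp(-0.39506) = 0.298603] × [6.06425e-08] = 1.81081e-08
  f_II = [(1/(1.2·√(2π)))·exp(−(0.80−3.4)²/(2·1.2²)) = 0.332452·exp(-2.34722) = 0.0317939] × [0.127701] = 0.0040601
  f_III = [(1/(1.2·√(2π)))·exp(−(0.80−6.0)²/(2·1.2²)) = 0.332452·exp(-9.38889) = 2.78091e-05] × [0.244616] = 6.80254e-06
  f_IV = [(1/(0.7·√(2π)))·exp(−(0.80−7.2)²/(2·0.7²)) = 0.569918·exp(-41.79592) = 4.0186e-19] × [0.00532509] = 2.13995e-21
Weight by the priors:
  π_I·f_I = 0.40 × 1.81081e-08 = 7.24322e-09
  π_II·f_II = 0.05 × 0.0040601 = 0.000203005
  π_III·f_III = 0.20 × 6.80254e-06 = 1.36051e-06
  π_IV·f_IV = 0.35 × 2.13995e-21 = 7.48981e-22
Evidence: 7.24322e-09 + 0.000203005 + 1.36051e-06 + 7.48981e-22 = 0.000204373
So the posterior for Cluster III is 1.36051e-06 / 0.000204373 ≈ 0.0067.

0.0067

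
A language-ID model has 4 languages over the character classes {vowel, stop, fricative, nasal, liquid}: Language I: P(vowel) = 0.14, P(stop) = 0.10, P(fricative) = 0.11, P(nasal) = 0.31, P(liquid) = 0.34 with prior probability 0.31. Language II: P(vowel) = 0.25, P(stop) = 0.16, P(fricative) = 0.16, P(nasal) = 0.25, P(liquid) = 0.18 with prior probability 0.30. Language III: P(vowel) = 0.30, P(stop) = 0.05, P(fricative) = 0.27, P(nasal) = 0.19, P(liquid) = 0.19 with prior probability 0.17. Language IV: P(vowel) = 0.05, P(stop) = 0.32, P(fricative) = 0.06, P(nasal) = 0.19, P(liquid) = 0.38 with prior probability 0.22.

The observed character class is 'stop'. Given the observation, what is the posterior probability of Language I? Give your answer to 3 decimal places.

0.196

By Bayes' theorem, P(k | x) = π_k f_k(x) / Σ_j π_j f_j(x).
Categorical probabilities:
  p_I = 0.1
  p_II = 0.16
  p_III = 0.05
  p_IV = 0.32
Prior × likelihood for each component:
  π_I·p_I = 0.31 × 0.1 = 0.031
  π_II·p_II = 0.30 × 0.16 = 0.048
  π_III·p_III = 0.17 × 0.05 = 0.0085
  π_IV·p_IV = 0.22 × 0.32 = 0.0704
Normaliser: 0.031 + 0.048 + 0.0085 + 0.0704 = 0.1579
P(Language I | x) = 0.031 / 0.1579 ≈ 0.196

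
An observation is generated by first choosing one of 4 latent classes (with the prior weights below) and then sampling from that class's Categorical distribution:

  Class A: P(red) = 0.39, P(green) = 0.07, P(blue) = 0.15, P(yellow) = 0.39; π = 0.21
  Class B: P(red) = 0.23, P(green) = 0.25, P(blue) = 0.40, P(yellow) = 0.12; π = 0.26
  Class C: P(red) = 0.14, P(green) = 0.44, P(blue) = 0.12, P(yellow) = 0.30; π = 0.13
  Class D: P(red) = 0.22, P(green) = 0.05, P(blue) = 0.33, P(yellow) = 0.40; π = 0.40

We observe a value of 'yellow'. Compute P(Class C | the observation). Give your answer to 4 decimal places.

0.1250

By Bayes' theorem, P(k | x) = P(Z=k) f_k(x) / Σ_j P(Z=j) f_j(x).
Categorical probabilities:
  f_A = 0.39
  f_B = 0.12
  f_C = 0.3
  f_D = 0.4
Unnormalised posteriors:
  P(Z=A)·f_A = 0.21 × 0.39 = 0.0819
  P(Z=B)·f_B = 0.26 × 0.12 = 0.0312
  P(Z=C)·f_C = 0.13 × 0.3 = 0.039
  P(Z=D)·f_D = 0.40 × 0.4 = 0.16
Normaliser: 0.0819 + 0.0312 + 0.039 + 0.16 = 0.3121
P(Class C | x) = 0.039 / 0.3121 ≈ 0.1250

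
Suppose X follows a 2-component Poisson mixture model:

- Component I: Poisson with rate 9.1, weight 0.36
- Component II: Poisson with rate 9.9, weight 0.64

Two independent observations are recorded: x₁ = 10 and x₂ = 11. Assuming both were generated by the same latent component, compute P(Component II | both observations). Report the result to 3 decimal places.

0.678

Posterior ∝ prior × likelihood, so P(k | x) ∝ w_k f_k(x); normalise over all components.
Since both observations come from the same component, the likelihood for component k is f_k(x₁)·f_k(x₂).
  L_I = [0.119832] × [0.0991334] = 0.0118793
  L_II = [0.125047] × [0.112542] = 0.0140731
Unnormalised posteriors:
  w_I·L_I = 0.36 × 0.0118793 = 0.00427655
  w_II·L_II = 0.64 × 0.0140731 = 0.00900678
Marginal: 0.00427655 + 0.00900678 = 0.0132833
P(Component II | x₁,x₂) ≈ 0.678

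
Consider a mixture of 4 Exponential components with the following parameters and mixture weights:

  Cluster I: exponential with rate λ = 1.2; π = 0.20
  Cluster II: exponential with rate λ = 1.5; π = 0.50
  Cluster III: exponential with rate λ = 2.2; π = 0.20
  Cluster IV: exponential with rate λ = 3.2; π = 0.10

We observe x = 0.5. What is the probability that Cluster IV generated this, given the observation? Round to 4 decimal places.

The responsibility of component k is P(Z=k) f_k(x) divided by Σ_j P(Z=j) f_j(x).
Component likelihoods at x = 0.5:
  p_I = 0.658574
  p_II = 0.70855
  p_III = 0.732316
  p_IV = 0.646069
Prior × likelihood for each component:
  P(Z=I)·p_I = 0.20 × 0.658574 = 0.131715
  P(Z=II)·p_II = 0.50 × 0.70855 = 0.354275
  P(Z=III)·p_III = 0.20 × 0.732316 = 0.146463
  P(Z=IV)·p_IV = 0.10 × 0.646069 = 0.0646069
Evidence: 0.131715 + 0.354275 + 0.146463 + 0.0646069 = 0.69706
P(Cluster IV | 0.5) = 0.0646069 / 0.69706 ≈ 0.0927

0.0927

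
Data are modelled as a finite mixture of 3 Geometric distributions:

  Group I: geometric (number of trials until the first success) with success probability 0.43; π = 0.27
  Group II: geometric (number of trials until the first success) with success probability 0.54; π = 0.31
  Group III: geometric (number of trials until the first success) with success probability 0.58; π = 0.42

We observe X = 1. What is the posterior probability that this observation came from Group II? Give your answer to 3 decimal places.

By Bayes' theorem, P(k | x) = π_k f_k(x) / Σ_j π_j f_j(x).
Geometric probabilities:
  f_I = 0.43·(1−0.43)^0 = 0.43·1 = 0.43
  f_II = 0.54·(1−0.54)^0 = 0.54·1 = 0.54
  f_III = 0.58·(1−0.58)^0 = 0.58·1 = 0.58
Weight by the priors:
  π_I·f_I = 0.27 × 0.43 = 0.1161
  π_II·f_II = 0.31 × 0.54 = 0.1674
  π_III·f_III = 0.42 × 0.58 = 0.2436
Evidence: 0.1161 + 0.1674 + 0.2436 = 0.5271
P(Group II | data) ≈ 0.318

0.318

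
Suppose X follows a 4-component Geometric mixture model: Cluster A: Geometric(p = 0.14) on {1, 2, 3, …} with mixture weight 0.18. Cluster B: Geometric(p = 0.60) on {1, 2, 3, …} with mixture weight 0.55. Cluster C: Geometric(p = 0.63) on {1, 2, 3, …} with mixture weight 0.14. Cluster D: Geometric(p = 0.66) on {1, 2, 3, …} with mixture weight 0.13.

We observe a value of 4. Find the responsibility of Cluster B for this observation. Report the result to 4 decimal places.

P(component k | x) = π_k·f_k(x) / marginal(x), where marginal(x) = Σ_j π_j·f_j(x).
Component likelihoods at x = 4:
  L_A = 0.0890478
  L_B = 0.0384
  L_C = 0.0319114
  L_D = 0.0259406
Weight by the priors:
  π_A·L_A = 0.18 × 0.0890478 = 0.0160286
  π_B·L_B = 0.55 × 0.0384 = 0.02112
  π_C·L_C = 0.14 × 0.0319114 = 0.00446759
  π_D·L_D = 0.13 × 0.0259406 = 0.00337228
Sum: 0.0160286 + 0.02112 + 0.00446759 + 0.00337228 = 0.0449885
Responsibility of Cluster B: 0.02112 / 0.0449885 ≈ 0.4695

0.4695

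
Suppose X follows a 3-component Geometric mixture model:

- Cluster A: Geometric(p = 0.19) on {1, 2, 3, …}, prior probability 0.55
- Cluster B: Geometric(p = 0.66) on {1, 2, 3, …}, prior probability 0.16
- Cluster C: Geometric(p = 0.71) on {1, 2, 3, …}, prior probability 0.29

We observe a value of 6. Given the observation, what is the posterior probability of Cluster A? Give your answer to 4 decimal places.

The responsibility of component k is w_k f_k(x) divided by Σ_j w_j f_j(x).
Component likelihoods at x = 6:
  p_A = 0.19·(1−0.19)^5 = 0.19·0.348678 = 0.0662489
  p_B = 0.66·(1−0.66)^5 = 0.66·0.00454354 = 0.00299874
  p_C = 0.71·(1−0.71)^5 = 0.71·0.00205111 = 0.00145629
Multiply by the mixture weights:
  w_A·p_A = 0.55 × 0.0662489 = 0.0364369
  w_B·p_B = 0.16 × 0.00299874 = 0.000479798
  w_C·p_C = 0.29 × 0.00145629 = 0.000422325
Marginal: 0.0364369 + 0.000479798 + 0.000422325 = 0.037339
Responsibility of Cluster A: 0.0364369 / 0.037339 ≈ 0.9758

0.9758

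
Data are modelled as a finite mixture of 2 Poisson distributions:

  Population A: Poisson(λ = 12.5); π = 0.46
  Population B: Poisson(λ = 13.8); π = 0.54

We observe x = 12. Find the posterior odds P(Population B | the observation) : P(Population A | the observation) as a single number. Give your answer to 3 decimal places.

1.049

Since P(k|x) ∝ π_k f_k(x), the posterior odds are π_i f_i(x) / (π_j f_j(x)).
Poisson probabilities:
  L_A = 0.113215
  L_B = 0.101146
0.0546188 / 0.0520787 ≈ 1.049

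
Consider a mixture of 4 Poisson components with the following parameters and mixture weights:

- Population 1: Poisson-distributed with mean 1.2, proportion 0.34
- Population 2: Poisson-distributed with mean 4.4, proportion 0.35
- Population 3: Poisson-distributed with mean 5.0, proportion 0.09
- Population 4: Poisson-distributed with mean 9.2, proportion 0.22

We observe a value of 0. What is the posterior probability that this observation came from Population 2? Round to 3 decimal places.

Posterior ∝ prior × likelihood, so P(k | x) ∝ π_k f_k(x); normalise over all components.
Evaluate each component's likelihood at the observed value:
  p_1 = e^(−1.2)·1.2^0/0! = 0.301194
  p_2 = e^(−4.4)·4.4^0/0! = 0.0122773
  p_3 = e^(−5.0)·5.0^0/0! = 0.00673795
  p_4 = e^(−9.2)·9.2^0/0! = 0.000101039
Unnormalised posteriors:
  π_1·p_1 = 0.34 × 0.301194 = 0.102406
  π_2·p_2 = 0.35 × 0.0122773 = 0.00429707
  π_3·p_3 = 0.09 × 0.00673795 = 0.000606415
  π_4·p_4 = 0.22 × 0.000101039 = 2.22287e-05
Marginal: 0.102406 + 0.00429707 + 0.000606415 + 2.22287e-05 = 0.107332
Responsibility of Population 2: 0.00429707 / 0.107332 ≈ 0.040

0.040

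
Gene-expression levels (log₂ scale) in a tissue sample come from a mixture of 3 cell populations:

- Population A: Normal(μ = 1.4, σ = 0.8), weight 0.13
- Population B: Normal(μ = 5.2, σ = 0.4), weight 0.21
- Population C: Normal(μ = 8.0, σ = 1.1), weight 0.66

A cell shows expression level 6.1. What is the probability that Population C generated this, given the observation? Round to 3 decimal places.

Posterior ∝ prior × likelihood, so P(k | x) ∝ w_k f_k(x); normalise over all components.
Normal densities:
  p_A = (1/(0.8·√(2π)))·exp(−(6.1−1.4)²/(2·0.8²)) = 0.498678·exp(-17.25781) = 1.59532e-08
  p_B = (1/(0.4·√(2π)))·exp(−(6.1−5.2)²/(2·0.4²)) = 0.997356·exp(-2.53125) = 0.0793491
  p_C = (1/(1.1·√(2π)))·exp(−(6.1−8.0)²/(2·1.1²)) = 0.362675·exp(-1.49174) = 0.0815952
Weight by the priors:
  w_A·p_A = 0.13 × 1.59532e-08 = 2.07391e-09
  w_B·p_B = 0.21 × 0.0793491 = 0.0166633
  w_C·p_C = 0.66 × 0.0815952 = 0.0538529
Evidence: 2.07391e-09 + 0.0166633 + 0.0538529 = 0.0705162
So the posterior for Population C is 0.0538529 / 0.0705162 ≈ 0.764.

0.764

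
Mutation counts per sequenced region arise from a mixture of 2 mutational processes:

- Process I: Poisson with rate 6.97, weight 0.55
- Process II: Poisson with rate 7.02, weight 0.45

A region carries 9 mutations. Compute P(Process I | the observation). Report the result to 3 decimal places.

0.546

Posterior ∝ prior × likelihood, so P(k | x) ∝ w_k f_k(x); normalise over all components.
Evaluate each component's likelihood at the observed value:
  f_I = e^(−6.97)·6.97^9/9! = 0.100531
  f_II = e^(−7.02)·7.02^9/9! = 0.101982
Multiply by the mixture weights:
  w_I·f_I = 0.55 × 0.100531 = 0.055292
  w_II·f_II = 0.45 × 0.101982 = 0.0458919
Denominator: 0.055292 + 0.0458919 = 0.101184
P(Process I | data) = 0.055292 / 0.101184 ≈ 0.546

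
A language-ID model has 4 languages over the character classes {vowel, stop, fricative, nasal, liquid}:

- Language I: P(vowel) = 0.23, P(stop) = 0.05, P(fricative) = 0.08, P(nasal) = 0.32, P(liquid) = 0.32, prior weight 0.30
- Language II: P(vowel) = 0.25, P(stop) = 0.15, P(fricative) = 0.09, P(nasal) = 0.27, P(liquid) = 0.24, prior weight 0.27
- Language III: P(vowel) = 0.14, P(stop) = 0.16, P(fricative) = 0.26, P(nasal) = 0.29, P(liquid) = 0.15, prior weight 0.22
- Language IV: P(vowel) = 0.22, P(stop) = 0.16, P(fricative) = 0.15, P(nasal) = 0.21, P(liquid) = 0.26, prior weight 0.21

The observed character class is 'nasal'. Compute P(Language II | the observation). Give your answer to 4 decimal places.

0.2634

P(component k | x) = π_k·f_k(x) / marginal(x), where marginal(x) = Σ_j π_j·f_j(x).
Categorical probabilities:
  L_I = 0.32
  L_II = 0.27
  L_III = 0.29
  L_IV = 0.21
Prior × likelihood for each component:
  π_I·L_I = 0.30 × 0.32 = 0.096
  π_II·L_II = 0.27 × 0.27 = 0.0729
  π_III·L_III = 0.22 × 0.29 = 0.0638
  π_IV·L_IV = 0.21 × 0.21 = 0.0441
Sum: 0.096 + 0.0729 + 0.0638 + 0.0441 = 0.2768
Responsibility of Language II: 0.0729 / 0.2768 ≈ 0.2634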